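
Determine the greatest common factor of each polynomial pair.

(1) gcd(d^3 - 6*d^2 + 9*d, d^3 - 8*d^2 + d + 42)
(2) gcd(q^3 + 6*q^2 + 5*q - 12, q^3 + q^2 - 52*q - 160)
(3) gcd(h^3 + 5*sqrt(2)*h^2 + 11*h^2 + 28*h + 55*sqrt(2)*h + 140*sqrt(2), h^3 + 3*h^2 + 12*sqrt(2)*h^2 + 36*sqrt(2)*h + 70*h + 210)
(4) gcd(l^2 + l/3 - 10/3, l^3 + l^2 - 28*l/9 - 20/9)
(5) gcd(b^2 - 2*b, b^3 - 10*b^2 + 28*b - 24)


(1) = d - 3
(2) = q + 4
(3) = h + 5*sqrt(2)
(4) = l^2 + l/3 - 10/3
(5) = b - 2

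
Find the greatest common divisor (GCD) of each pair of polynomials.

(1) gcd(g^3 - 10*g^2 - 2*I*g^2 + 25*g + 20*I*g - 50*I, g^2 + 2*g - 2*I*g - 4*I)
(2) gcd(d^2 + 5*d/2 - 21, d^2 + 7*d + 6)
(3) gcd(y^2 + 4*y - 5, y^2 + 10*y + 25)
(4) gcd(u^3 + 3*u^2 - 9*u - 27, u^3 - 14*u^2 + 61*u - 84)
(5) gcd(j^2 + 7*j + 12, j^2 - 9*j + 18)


(1) = g - 2*I
(2) = d + 6
(3) = y + 5
(4) = u - 3
(5) = gcd((j + 3)*(j + 4), (j - 6)*(j - 3)) = 1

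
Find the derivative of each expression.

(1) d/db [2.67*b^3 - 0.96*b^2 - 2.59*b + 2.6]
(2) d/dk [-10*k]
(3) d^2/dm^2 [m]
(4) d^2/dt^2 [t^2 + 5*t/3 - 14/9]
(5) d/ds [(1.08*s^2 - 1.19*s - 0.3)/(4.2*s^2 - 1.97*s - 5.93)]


(1) = 8.01*b^2 - 1.92*b - 2.59
(2) = -10
(3) = 0
(4) = 2
(5) = (2.8704*s^2 - 10.2888*s + 6.4657)/(17.64*s^4 - 16.548*s^3 - 45.9311*s^2 + 23.3642*s + 35.1649)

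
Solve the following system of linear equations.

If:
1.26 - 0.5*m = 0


Then:
m = 2.52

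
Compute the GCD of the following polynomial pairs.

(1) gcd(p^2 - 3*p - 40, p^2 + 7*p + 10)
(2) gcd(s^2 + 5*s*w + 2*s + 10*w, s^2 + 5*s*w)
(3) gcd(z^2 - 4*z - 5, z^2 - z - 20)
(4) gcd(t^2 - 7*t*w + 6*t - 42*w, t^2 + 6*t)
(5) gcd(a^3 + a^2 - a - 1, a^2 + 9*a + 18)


(1) = gcd((p - 8)*(p + 5), (p + 2)*(p + 5)) = p + 5
(2) = s + 5*w
(3) = z - 5
(4) = t + 6
(5) = 1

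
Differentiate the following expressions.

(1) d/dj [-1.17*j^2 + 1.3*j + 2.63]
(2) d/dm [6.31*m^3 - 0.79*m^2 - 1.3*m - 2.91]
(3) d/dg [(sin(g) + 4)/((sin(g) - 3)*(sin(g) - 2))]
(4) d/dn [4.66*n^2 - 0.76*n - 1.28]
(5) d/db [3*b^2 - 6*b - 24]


(1) = 1.3 - 2.34*j
(2) = 18.93*m^2 - 1.58*m - 1.3
(3) = (-8*sin(g) + cos(g)^2 + 25)*cos(g)/((sin(g) - 3)^2*(sin(g) - 2)^2)
(4) = 9.32*n - 0.76
(5) = 6*b - 6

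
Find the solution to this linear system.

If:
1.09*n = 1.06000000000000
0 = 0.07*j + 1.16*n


Then:
j = -16.12
n = 0.97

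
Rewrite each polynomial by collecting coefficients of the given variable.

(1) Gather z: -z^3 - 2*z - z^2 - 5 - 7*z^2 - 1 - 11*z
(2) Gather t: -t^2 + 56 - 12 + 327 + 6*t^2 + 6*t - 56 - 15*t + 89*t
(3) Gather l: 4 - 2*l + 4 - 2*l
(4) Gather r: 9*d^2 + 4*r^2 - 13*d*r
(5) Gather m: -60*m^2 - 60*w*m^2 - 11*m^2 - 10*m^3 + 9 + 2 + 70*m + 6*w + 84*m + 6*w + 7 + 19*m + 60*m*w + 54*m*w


(1) = -z^3 - 8*z^2 - 13*z - 6
(2) = 5*t^2 + 80*t + 315
(3) = 8 - 4*l
(4) = 9*d^2 - 13*d*r + 4*r^2
(5) = -10*m^3 + m^2*(-60*w - 71) + m*(114*w + 173) + 12*w + 18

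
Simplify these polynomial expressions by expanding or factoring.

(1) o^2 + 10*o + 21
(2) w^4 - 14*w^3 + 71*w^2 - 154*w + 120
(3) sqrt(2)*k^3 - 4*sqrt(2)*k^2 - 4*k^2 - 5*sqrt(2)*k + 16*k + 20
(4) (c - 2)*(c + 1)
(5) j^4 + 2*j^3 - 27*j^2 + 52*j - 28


(1) = (o + 3)*(o + 7)
(2) = (w - 5)*(w - 4)*(w - 3)*(w - 2)
(3) = (k - 5)*(k - 2*sqrt(2))*(sqrt(2)*k + sqrt(2))
(4) = c^2 - c - 2
(5) = (j - 2)^2*(j - 1)*(j + 7)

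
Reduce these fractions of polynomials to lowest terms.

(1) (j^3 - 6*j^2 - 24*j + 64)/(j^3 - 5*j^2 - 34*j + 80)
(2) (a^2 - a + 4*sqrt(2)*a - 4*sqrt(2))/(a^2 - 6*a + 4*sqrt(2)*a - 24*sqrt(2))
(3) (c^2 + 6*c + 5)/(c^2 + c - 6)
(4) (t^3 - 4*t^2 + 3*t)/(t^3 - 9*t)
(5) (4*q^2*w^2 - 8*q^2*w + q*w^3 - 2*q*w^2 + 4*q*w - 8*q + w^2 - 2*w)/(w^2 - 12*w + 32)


(1) = (j + 4)/(j + 5)
(2) = (a - 1)/(a - 6)
(3) = (c^2 + 6*c + 5)/(c^2 + c - 6)
(4) = (t - 1)/(t + 3)
(5) = (4*q^2*w^2 - 8*q^2*w + q*w^3 - 2*q*w^2 + 4*q*w - 8*q + w^2 - 2*w)/(w^2 - 12*w + 32)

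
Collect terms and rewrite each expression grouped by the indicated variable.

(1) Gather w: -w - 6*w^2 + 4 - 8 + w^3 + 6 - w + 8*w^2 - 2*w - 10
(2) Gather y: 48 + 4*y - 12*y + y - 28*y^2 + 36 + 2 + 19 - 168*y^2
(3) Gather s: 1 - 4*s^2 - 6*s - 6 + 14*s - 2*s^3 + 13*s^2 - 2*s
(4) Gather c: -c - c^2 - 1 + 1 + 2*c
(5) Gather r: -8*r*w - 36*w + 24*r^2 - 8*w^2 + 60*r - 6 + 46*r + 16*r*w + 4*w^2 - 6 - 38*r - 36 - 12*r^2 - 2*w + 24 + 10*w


(1) = w^3 + 2*w^2 - 4*w - 8
(2) = -196*y^2 - 7*y + 105
(3) = -2*s^3 + 9*s^2 + 6*s - 5
(4) = -c^2 + c
(5) = 12*r^2 + r*(8*w + 68) - 4*w^2 - 28*w - 24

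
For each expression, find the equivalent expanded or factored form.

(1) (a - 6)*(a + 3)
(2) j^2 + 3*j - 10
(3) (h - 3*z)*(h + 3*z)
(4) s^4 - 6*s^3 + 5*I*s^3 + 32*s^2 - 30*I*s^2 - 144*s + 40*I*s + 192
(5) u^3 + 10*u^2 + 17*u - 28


(1) = a^2 - 3*a - 18
(2) = (j - 2)*(j + 5)
(3) = h^2 - 9*z^2
(4) = (s - 4)*(s - 2)*(s - 3*I)*(s + 8*I)
(5) = (u - 1)*(u + 4)*(u + 7)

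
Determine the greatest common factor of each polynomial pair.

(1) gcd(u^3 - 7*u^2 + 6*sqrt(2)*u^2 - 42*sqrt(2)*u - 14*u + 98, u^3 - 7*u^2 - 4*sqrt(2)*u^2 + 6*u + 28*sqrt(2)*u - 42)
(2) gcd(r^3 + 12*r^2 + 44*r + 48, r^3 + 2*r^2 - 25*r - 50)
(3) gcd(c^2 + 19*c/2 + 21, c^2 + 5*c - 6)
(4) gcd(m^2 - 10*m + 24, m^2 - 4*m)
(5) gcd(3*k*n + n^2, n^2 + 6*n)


(1) = gcd((u - 7)*(u - sqrt(2))*(u + 7*sqrt(2)), (u - 7)*(u - 3*sqrt(2))*(u - sqrt(2))) = u^2 + u*(-7 - sqrt(2)) + 7*sqrt(2)
(2) = r + 2
(3) = c + 6
(4) = gcd((m - 6)*(m - 4), m*(m - 4)) = m - 4
(5) = n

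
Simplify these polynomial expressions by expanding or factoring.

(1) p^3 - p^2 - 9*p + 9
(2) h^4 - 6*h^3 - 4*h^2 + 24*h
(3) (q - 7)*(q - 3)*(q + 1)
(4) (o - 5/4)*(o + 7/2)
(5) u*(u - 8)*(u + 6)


(1) = (p - 3)*(p - 1)*(p + 3)
(2) = h*(h - 6)*(h - 2)*(h + 2)
(3) = q^3 - 9*q^2 + 11*q + 21
(4) = o^2 + 9*o/4 - 35/8
(5) = u^3 - 2*u^2 - 48*u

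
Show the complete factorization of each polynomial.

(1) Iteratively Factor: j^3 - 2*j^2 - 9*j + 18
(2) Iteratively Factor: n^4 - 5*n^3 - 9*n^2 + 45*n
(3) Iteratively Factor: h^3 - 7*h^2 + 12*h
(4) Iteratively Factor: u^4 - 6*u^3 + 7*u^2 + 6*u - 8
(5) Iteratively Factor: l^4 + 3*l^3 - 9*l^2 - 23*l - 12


(1) = (j - 2)*(j^2 - 9) = (j - 3)*(j - 2)*(j + 3)
(2) = (n - 5)*(n^3 - 9*n) = n*(n - 5)*(n^2 - 9) = n*(n - 5)*(n - 3)*(n + 3)
(3) = (h - 4)*(h^2 - 3*h) = (h - 4)*(h - 3)*(h)
(4) = (u + 1)*(u^3 - 7*u^2 + 14*u - 8) = (u - 2)*(u + 1)*(u^2 - 5*u + 4) = (u - 2)*(u - 1)*(u + 1)*(u - 4)
(5) = (l - 3)*(l^3 + 6*l^2 + 9*l + 4) = (l - 3)*(l + 1)*(l^2 + 5*l + 4) = (l - 3)*(l + 1)^2*(l + 4)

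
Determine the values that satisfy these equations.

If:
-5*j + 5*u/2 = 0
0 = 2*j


Then:
j = 0
u = 0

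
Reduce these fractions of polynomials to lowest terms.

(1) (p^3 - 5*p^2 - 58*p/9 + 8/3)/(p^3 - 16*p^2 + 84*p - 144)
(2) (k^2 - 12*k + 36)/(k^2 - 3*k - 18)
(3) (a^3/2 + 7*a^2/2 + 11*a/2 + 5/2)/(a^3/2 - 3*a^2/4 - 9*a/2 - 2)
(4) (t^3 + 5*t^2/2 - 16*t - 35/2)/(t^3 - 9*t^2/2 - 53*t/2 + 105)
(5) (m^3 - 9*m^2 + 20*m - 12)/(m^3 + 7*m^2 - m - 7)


(1) = (9*p^2 + 9*p - 4)/(9*p^2 - 90*p + 216)
(2) = (k - 6)/(k + 3)
(3) = (2*a^3 + 14*a^2 + 22*a + 10)/(2*a^3 - 3*a^2 - 18*a - 8)
(4) = (t + 1)/(t - 6)
(5) = (m^2 - 8*m + 12)/(m^2 + 8*m + 7)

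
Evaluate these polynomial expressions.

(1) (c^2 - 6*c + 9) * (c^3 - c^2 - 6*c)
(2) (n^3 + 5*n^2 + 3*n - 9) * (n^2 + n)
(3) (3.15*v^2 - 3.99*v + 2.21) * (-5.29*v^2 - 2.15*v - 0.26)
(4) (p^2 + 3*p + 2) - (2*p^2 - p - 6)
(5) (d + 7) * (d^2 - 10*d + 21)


(1) = c^5 - 7*c^4 + 9*c^3 + 27*c^2 - 54*c
(2) = n^5 + 6*n^4 + 8*n^3 - 6*n^2 - 9*n
(3) = -16.6635*v^4 + 14.3346*v^3 - 3.9314*v^2 - 3.7141*v - 0.5746
(4) = -p^2 + 4*p + 8
(5) = d^3 - 3*d^2 - 49*d + 147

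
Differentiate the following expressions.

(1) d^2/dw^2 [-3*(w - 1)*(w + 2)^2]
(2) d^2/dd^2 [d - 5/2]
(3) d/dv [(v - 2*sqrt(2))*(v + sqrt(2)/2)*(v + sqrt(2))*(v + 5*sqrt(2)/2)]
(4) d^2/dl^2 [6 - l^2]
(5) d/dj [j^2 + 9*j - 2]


(1) = -18*w - 18
(2) = 0
(3) = 4*v^3 + 6*sqrt(2)*v^2 - 15*v - 29*sqrt(2)/2
(4) = -2
(5) = 2*j + 9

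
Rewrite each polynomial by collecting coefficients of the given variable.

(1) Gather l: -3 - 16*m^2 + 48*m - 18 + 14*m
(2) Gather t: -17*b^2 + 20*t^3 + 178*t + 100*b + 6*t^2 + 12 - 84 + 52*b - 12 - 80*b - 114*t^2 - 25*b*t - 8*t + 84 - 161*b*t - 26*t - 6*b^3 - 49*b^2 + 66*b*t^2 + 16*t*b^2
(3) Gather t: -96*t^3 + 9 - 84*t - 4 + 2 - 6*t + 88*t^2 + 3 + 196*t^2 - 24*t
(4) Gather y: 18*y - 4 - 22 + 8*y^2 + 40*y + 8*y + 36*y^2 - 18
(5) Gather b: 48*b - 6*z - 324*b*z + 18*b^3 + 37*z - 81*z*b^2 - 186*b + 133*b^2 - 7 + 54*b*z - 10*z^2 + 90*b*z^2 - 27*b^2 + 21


(1) = -16*m^2 + 62*m - 21
(2) = -6*b^3 - 66*b^2 + 72*b + 20*t^3 + t^2*(66*b - 108) + t*(16*b^2 - 186*b + 144)
(3) = -96*t^3 + 284*t^2 - 114*t + 10
(4) = 44*y^2 + 66*y - 44
(5) = 18*b^3 + b^2*(106 - 81*z) + b*(90*z^2 - 270*z - 138) - 10*z^2 + 31*z + 14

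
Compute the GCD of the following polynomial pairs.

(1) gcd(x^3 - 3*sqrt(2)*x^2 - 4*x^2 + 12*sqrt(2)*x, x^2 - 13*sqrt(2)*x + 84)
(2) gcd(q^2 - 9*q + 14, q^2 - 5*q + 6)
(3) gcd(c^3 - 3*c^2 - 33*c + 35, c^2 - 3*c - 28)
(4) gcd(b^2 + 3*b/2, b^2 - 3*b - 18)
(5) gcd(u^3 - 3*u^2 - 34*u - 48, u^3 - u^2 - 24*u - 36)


(1) = gcd(x*(x - 4)*(x - 3*sqrt(2)), (x - 7*sqrt(2))*(x - 6*sqrt(2))) = 1
(2) = gcd((q - 7)*(q - 2), (q - 3)*(q - 2)) = q - 2
(3) = gcd((c - 7)*(c - 1)*(c + 5), (c - 7)*(c + 4)) = c - 7
(4) = 1
(5) = u^2 + 5*u + 6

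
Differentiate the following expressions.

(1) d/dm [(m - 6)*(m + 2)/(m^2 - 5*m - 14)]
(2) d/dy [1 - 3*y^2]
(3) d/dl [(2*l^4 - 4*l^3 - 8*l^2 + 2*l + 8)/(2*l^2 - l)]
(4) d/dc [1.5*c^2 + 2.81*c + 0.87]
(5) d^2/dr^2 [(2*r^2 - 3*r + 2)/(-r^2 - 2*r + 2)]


(1) = -1/(m^2 - 14*m + 49)
(2) = -6*y
(3) = 2*(4*l^5 - 7*l^4 + 4*l^3 + 2*l^2 - 16*l + 4)/(l^2*(4*l^2 - 4*l + 1))
(4) = 3.0*c + 2.81
(5) = 2*(7*r^3 - 18*r^2 + 6*r - 8)/(r^6 + 6*r^5 + 6*r^4 - 16*r^3 - 12*r^2 + 24*r - 8)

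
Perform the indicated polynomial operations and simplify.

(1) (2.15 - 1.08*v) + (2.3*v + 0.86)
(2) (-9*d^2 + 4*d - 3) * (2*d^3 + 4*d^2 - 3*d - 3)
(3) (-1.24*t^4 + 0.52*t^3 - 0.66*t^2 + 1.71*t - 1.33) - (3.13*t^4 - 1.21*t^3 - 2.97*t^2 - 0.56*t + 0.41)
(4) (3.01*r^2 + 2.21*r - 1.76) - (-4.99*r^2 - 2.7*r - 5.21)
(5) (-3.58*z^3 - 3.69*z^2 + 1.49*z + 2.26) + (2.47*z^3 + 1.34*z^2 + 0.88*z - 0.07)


(1) = 1.22*v + 3.01
(2) = -18*d^5 - 28*d^4 + 37*d^3 + 3*d^2 - 3*d + 9
(3) = -4.37*t^4 + 1.73*t^3 + 2.31*t^2 + 2.27*t - 1.74
(4) = 8.0*r^2 + 4.91*r + 3.45
(5) = -1.11*z^3 - 2.35*z^2 + 2.37*z + 2.19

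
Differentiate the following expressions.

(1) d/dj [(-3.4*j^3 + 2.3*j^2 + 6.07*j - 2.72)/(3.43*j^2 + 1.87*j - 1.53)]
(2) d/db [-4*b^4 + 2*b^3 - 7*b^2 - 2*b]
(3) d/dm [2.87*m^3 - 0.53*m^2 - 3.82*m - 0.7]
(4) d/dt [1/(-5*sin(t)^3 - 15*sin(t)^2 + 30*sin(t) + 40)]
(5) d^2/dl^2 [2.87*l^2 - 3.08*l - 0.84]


(1) = (-11.662*j^4 - 12.716*j^3 - 0.9131*j^2 + 11.6212*j - 4.2007)/(11.7649*j^4 + 12.8282*j^3 - 6.9989*j^2 - 5.7222*j + 2.3409)
(2) = -16*b^3 + 6*b^2 - 14*b - 2
(3) = 8.61*m^2 - 1.06*m - 3.82
(4) = 3*(sin(t)^2 + 2*sin(t) - 2)*cos(t)/(5*(sin(t)^3 + 3*sin(t)^2 - 6*sin(t) - 8)^2)
(5) = 5.74000000000000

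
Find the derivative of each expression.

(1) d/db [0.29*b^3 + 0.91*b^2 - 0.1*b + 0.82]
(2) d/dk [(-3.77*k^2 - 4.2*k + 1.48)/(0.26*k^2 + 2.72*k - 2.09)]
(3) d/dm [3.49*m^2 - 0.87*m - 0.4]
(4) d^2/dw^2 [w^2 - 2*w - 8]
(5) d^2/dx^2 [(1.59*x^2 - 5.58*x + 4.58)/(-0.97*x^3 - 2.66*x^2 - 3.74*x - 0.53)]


(1) = 0.87*b^2 + 1.82*b - 0.1
(2) = (-9.1624*k^2 + 14.989*k + 4.7524)/(0.0676*k^4 + 1.4144*k^3 + 6.3116*k^2 - 11.3696*k + 4.3681)
(3) = 6.98*m - 0.87
(4) = 2
(5) = (-2.992062*x^6 + 31.501332*x^5 + 69.282444*x^4 - 107.51983*x^3 - 315.104076*x^2 - 306.454668*x - 138.227262)/(0.912673*x^9 + 7.508382*x^8 + 31.146894*x^7 + 78.216815*x^6 + 128.297184*x^5 + 134.407656*x^4 + 84.766955*x^3 + 24.481866*x^2 + 3.151698*x + 0.148877)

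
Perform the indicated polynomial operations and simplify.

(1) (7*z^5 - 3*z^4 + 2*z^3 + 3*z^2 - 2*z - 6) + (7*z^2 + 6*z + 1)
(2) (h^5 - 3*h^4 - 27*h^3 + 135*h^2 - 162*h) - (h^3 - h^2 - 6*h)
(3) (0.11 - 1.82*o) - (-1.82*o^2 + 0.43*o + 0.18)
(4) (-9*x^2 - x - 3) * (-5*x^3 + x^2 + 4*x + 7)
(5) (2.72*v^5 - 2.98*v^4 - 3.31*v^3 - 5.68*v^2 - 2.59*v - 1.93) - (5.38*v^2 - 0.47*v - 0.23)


(1) = 7*z^5 - 3*z^4 + 2*z^3 + 10*z^2 + 4*z - 5
(2) = h^5 - 3*h^4 - 28*h^3 + 136*h^2 - 156*h
(3) = 1.82*o^2 - 2.25*o - 0.07
(4) = 45*x^5 - 4*x^4 - 22*x^3 - 70*x^2 - 19*x - 21
(5) = 2.72*v^5 - 2.98*v^4 - 3.31*v^3 - 11.06*v^2 - 2.12*v - 1.7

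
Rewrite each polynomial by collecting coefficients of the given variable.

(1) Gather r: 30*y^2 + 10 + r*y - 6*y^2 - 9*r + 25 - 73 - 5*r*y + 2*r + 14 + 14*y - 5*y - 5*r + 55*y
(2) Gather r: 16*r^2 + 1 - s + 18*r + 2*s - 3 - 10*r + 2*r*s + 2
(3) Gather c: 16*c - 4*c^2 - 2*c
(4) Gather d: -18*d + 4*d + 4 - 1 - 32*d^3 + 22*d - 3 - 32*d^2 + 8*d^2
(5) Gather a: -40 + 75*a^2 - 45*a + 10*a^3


(1) = r*(-4*y - 12) + 24*y^2 + 64*y - 24
(2) = 16*r^2 + r*(2*s + 8) + s
(3) = -4*c^2 + 14*c
(4) = -32*d^3 - 24*d^2 + 8*d
(5) = 10*a^3 + 75*a^2 - 45*a - 40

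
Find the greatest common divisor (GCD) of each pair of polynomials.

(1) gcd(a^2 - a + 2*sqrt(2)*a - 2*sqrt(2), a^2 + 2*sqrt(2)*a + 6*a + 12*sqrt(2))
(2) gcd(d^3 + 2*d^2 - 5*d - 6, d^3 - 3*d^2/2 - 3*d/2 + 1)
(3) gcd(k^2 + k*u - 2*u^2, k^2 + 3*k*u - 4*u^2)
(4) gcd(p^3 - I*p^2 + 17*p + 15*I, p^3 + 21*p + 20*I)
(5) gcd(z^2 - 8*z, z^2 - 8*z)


(1) = gcd((a - 1)*(a + 2*sqrt(2)), (a + 6)*(a + 2*sqrt(2))) = a + 2*sqrt(2)
(2) = d^2 - d - 2
(3) = -k + u
(4) = gcd((p - 5*I)*(p + I)*(p + 3*I), (p - 5*I)*(p + I)*(p + 4*I)) = p^2 - 4*I*p + 5
(5) = gcd(z*(z - 8), z*(z - 8)) = z^2 - 8*z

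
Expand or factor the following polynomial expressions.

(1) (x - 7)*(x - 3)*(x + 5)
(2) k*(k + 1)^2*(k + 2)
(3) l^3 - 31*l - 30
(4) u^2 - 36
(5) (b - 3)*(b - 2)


(1) = x^3 - 5*x^2 - 29*x + 105
(2) = k^4 + 4*k^3 + 5*k^2 + 2*k
(3) = (l - 6)*(l + 1)*(l + 5)
(4) = (u - 6)*(u + 6)
(5) = b^2 - 5*b + 6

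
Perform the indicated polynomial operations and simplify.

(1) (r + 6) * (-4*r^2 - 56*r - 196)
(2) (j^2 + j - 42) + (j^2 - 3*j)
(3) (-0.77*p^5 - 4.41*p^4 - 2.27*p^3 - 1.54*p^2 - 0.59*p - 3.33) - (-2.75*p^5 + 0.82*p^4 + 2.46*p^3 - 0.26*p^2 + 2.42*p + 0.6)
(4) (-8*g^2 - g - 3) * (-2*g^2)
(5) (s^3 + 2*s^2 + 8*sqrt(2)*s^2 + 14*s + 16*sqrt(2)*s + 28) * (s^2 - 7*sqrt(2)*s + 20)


(1) = -4*r^3 - 80*r^2 - 532*r - 1176
(2) = 2*j^2 - 2*j - 42
(3) = 1.98*p^5 - 5.23*p^4 - 4.73*p^3 - 1.28*p^2 - 3.01*p - 3.93
(4) = 16*g^4 + 2*g^3 + 6*g^2
(5) = s^5 + sqrt(2)*s^4 + 2*s^4 - 78*s^3 + 2*sqrt(2)*s^3 - 156*s^2 + 62*sqrt(2)*s^2 + 124*sqrt(2)*s + 280*s + 560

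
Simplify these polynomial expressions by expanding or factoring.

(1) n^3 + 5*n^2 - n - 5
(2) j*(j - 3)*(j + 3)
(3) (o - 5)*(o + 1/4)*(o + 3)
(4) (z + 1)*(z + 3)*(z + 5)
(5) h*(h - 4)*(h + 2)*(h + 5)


(1) = (n - 1)*(n + 1)*(n + 5)
(2) = j^3 - 9*j
(3) = o^3 - 7*o^2/4 - 31*o/2 - 15/4
(4) = z^3 + 9*z^2 + 23*z + 15
(5) = h^4 + 3*h^3 - 18*h^2 - 40*h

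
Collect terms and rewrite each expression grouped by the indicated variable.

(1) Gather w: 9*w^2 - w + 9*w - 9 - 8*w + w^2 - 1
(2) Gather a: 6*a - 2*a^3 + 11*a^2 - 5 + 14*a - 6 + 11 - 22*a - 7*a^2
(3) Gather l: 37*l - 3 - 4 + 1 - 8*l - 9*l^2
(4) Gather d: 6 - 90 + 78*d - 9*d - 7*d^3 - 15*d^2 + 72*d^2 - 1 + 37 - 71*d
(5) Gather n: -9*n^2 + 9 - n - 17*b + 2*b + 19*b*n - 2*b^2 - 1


(1) = 10*w^2 - 10
(2) = -2*a^3 + 4*a^2 - 2*a
(3) = -9*l^2 + 29*l - 6
(4) = -7*d^3 + 57*d^2 - 2*d - 48
(5) = -2*b^2 - 15*b - 9*n^2 + n*(19*b - 1) + 8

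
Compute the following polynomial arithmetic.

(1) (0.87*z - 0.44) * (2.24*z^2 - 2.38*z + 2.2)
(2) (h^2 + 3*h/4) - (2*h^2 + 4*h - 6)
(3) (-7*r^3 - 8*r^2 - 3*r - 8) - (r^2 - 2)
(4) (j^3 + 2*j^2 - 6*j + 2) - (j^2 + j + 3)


(1) = 1.9488*z^3 - 3.0562*z^2 + 2.9612*z - 0.968
(2) = -h^2 - 13*h/4 + 6
(3) = -7*r^3 - 9*r^2 - 3*r - 6
(4) = j^3 + j^2 - 7*j - 1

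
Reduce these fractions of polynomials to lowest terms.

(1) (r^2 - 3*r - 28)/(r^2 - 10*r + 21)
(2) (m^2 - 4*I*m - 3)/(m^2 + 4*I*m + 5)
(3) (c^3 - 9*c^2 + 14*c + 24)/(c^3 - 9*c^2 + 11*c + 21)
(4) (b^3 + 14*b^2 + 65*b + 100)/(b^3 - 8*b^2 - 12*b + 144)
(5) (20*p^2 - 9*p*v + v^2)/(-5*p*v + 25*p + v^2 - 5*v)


(1) = (r + 4)/(r - 3)
(2) = (m - 3*I)/(m + 5*I)
(3) = (c^2 - 10*c + 24)/(c^2 - 10*c + 21)
(4) = (b^2 + 10*b + 25)/(b^2 - 12*b + 36)
(5) = (-4*p + v)/(v - 5)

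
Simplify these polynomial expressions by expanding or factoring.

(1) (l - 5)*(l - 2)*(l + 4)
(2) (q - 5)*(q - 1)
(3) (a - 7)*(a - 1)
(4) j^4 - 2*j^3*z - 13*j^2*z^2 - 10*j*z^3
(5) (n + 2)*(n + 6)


(1) = l^3 - 3*l^2 - 18*l + 40
(2) = q^2 - 6*q + 5
(3) = a^2 - 8*a + 7
(4) = j*(j - 5*z)*(j + z)*(j + 2*z)
(5) = n^2 + 8*n + 12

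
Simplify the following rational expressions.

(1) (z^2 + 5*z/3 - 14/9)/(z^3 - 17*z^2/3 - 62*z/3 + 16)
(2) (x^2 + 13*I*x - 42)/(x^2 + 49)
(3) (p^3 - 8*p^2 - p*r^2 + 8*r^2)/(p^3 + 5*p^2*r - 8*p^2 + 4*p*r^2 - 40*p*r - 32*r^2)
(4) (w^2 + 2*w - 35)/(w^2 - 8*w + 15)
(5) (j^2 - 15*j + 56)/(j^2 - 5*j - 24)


(1) = (3*z + 7)/(3*z^2 - 15*z - 72)
(2) = (x + 6*I)/(x - 7*I)
(3) = (p - r)/(p + 4*r)
(4) = (w + 7)/(w - 3)
(5) = (j - 7)/(j + 3)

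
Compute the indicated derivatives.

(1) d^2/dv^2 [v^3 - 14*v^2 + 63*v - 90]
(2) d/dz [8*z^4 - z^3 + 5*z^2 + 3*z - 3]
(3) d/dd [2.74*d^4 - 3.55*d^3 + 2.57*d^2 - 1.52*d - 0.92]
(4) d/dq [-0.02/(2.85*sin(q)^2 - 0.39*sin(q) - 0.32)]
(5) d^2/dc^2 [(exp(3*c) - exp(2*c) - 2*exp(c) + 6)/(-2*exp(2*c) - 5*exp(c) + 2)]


(1) = 6*v - 28
(2) = 32*z^3 - 3*z^2 + 10*z + 3
(3) = 10.96*d^3 - 10.65*d^2 + 5.14*d - 1.52
(4) = (0.114*sin(q) - 0.0078)*cos(q)/(-2.85*sin(q)^2 + 0.39*sin(q) + 0.32)^2
(5) = (-4*exp(6*c) - 30*exp(5*c) - 94*exp(4*c) + 35*exp(3*c) - 198*exp(2*c) - 210*exp(c) - 52)*exp(c)/(8*exp(6*c) + 60*exp(5*c) + 126*exp(4*c) + 5*exp(3*c) - 126*exp(2*c) + 60*exp(c) - 8)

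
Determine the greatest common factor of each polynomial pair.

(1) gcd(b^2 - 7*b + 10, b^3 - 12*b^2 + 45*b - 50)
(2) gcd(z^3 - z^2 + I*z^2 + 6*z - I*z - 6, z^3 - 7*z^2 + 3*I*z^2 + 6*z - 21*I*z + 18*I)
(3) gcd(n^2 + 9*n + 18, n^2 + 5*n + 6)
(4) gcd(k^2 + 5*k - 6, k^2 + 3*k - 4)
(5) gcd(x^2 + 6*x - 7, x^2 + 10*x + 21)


(1) = gcd((b - 5)*(b - 2), (b - 5)^2*(b - 2)) = b^2 - 7*b + 10
(2) = gcd((z - 1)*(z - 2*I)*(z + 3*I), (z - 6)*(z - 1)*(z + 3*I)) = z^2 + z*(-1 + 3*I) - 3*I
(3) = gcd((n + 3)*(n + 6), (n + 2)*(n + 3)) = n + 3
(4) = gcd((k - 1)*(k + 6), (k - 1)*(k + 4)) = k - 1
(5) = x + 7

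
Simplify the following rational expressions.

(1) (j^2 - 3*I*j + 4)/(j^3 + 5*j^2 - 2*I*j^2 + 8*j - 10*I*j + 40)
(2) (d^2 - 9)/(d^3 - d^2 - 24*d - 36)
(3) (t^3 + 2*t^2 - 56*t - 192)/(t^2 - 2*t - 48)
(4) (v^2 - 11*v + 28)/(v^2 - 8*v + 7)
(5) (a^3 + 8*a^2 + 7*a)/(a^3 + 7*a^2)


(1) = (j + I)/(j^2 + j*(5 + 2*I) + 10*I)
(2) = (d - 3)/(d^2 - 4*d - 12)
(3) = t + 4
(4) = (v - 4)/(v - 1)
(5) = (a + 1)/a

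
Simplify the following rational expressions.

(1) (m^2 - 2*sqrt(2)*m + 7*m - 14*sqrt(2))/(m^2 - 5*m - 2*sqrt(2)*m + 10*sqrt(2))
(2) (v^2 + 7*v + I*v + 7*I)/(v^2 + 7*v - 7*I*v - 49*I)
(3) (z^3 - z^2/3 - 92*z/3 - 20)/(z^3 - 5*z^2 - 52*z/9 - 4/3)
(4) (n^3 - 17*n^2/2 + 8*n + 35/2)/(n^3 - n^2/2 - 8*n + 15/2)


(1) = (m + 7)/(m - 5)
(2) = (v + I)/(v - 7*I)
(3) = (3*z + 15)/(3*z + 1)
(4) = (n^2 - 6*n - 7)/(n^2 + 2*n - 3)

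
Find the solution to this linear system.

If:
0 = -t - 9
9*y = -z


Then:
t = -9
y = -z/9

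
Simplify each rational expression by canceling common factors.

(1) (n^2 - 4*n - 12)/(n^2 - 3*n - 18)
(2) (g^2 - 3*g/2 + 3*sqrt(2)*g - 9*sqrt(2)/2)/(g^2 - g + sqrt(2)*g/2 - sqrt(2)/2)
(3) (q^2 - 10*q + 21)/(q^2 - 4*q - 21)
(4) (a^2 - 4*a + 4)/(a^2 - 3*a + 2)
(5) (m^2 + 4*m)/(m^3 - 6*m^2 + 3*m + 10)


(1) = (n + 2)/(n + 3)
(2) = (4*g^2 + g*(-6 + 12*sqrt(2)) - 18*sqrt(2))/(4*g^2 + g*(-4 + 2*sqrt(2)) - 2*sqrt(2))
(3) = (q - 3)/(q + 3)
(4) = (a - 2)/(a - 1)
(5) = (m^2 + 4*m)/(m^3 - 6*m^2 + 3*m + 10)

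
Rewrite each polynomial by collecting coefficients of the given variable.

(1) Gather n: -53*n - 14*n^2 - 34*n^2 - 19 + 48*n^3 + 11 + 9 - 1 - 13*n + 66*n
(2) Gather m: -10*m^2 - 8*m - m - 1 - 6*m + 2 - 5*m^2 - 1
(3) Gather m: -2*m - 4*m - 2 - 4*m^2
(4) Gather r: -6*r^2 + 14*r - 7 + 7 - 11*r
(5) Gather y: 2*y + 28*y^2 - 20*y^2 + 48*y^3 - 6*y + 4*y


(1) = 48*n^3 - 48*n^2
(2) = -15*m^2 - 15*m
(3) = -4*m^2 - 6*m - 2
(4) = -6*r^2 + 3*r
(5) = 48*y^3 + 8*y^2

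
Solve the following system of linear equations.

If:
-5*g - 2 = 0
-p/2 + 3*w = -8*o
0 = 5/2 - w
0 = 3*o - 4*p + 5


Then:
g = -2/5
o = -55/61
p = 35/61
w = 5/2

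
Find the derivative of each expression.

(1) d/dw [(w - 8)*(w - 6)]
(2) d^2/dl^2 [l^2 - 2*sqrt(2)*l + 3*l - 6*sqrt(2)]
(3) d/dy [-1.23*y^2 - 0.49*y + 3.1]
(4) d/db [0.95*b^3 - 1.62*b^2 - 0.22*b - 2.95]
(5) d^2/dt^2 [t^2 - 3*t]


(1) = 2*w - 14
(2) = 2
(3) = -2.46*y - 0.49
(4) = 2.85*b^2 - 3.24*b - 0.22
(5) = 2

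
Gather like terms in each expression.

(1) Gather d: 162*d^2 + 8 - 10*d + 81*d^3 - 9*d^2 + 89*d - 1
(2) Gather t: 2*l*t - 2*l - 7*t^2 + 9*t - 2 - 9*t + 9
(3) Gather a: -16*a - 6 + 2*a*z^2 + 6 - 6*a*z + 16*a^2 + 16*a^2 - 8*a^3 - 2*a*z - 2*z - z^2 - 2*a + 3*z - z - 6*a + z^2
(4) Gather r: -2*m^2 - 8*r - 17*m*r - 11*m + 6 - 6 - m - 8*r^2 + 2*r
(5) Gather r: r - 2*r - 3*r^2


(1) = 81*d^3 + 153*d^2 + 79*d + 7
(2) = 2*l*t - 2*l - 7*t^2 + 7
(3) = -8*a^3 + 32*a^2 + a*(2*z^2 - 8*z - 24)
(4) = -2*m^2 - 12*m - 8*r^2 + r*(-17*m - 6)
(5) = -3*r^2 - r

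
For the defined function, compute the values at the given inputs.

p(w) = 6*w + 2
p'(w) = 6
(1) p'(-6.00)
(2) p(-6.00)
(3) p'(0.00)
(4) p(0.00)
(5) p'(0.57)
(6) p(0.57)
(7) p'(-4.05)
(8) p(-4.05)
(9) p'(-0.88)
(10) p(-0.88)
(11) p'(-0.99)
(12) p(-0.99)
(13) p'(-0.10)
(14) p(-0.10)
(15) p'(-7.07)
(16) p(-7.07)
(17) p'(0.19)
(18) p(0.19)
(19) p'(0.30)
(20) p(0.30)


(1) = 6.00
(2) = -34.00
(3) = 6.00
(4) = 2.00
(5) = 6.00
(6) = 5.42
(7) = 6.00
(8) = -22.30
(9) = 6.00
(10) = -3.28
(11) = 6.00
(12) = -3.94
(13) = 6.00
(14) = 1.40
(15) = 6.00
(16) = -40.42
(17) = 6.00
(18) = 3.14
(19) = 6.00
(20) = 3.80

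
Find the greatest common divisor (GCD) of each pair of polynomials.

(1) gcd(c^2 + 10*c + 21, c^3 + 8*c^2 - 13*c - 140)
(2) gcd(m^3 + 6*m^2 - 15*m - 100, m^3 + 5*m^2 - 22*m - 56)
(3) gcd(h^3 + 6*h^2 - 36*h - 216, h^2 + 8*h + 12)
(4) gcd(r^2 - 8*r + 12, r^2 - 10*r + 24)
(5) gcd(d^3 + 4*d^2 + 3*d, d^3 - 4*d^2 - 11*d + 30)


(1) = c + 7
(2) = gcd((m - 4)*(m + 5)^2, (m - 4)*(m + 2)*(m + 7)) = m - 4
(3) = h + 6
(4) = r - 6
(5) = d + 3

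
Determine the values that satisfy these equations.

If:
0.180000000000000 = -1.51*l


Then:
l = -0.12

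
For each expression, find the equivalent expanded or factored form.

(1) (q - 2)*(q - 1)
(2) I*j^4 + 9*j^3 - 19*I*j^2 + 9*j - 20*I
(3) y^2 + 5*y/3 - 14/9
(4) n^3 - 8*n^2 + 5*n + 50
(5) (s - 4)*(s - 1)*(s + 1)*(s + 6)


(1) = q^2 - 3*q + 2
(2) = (j - 5*I)*(j - 4*I)*(j + I)*(I*j + 1)
(3) = (y - 2/3)*(y + 7/3)
(4) = (n - 5)^2*(n + 2)
(5) = s^4 + 2*s^3 - 25*s^2 - 2*s + 24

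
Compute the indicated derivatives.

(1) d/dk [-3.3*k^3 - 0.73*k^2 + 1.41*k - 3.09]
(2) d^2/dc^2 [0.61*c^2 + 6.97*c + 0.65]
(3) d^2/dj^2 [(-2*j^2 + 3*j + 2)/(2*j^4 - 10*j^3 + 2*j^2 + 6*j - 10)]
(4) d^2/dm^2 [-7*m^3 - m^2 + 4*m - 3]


(1) = -9.9*k^2 - 1.46*k + 1.41
(2) = 1.22000000000000
(3) = (-6*j^8 + 48*j^7 - 148*j^6 + 120*j^5 + 36*j^4 + 486*j^3 - 504*j^2 - 87*j + 23)/(j^12 - 15*j^11 + 78*j^10 - 146*j^9 - 27*j^8 + 378*j^7 - 467*j^6 - 66*j^5 + 537*j^4 - 438*j^3 - 60*j^2 + 225*j - 125)
(4) = -42*m - 2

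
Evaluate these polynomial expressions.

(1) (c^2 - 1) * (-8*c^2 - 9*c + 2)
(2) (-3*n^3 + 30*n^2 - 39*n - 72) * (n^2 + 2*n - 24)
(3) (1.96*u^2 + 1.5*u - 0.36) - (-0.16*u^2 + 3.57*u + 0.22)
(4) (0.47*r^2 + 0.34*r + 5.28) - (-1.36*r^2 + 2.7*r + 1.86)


(1) = -8*c^4 - 9*c^3 + 10*c^2 + 9*c - 2
(2) = -3*n^5 + 24*n^4 + 93*n^3 - 870*n^2 + 792*n + 1728
(3) = 2.12*u^2 - 2.07*u - 0.58
(4) = 1.83*r^2 - 2.36*r + 3.42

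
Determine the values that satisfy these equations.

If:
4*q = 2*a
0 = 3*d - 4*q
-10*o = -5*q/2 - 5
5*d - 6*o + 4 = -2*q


Then:
a = -12/43
d = -8/43
o = 20/43
q = -6/43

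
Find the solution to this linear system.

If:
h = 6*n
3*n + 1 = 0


Then:
h = -2
n = -1/3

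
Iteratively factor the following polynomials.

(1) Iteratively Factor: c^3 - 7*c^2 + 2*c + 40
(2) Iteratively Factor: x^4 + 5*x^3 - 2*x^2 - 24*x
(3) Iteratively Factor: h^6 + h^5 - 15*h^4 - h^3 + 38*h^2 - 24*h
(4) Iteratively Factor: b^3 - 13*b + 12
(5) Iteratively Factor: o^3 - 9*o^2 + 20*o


(1) = (c - 4)*(c^2 - 3*c - 10) = (c - 5)*(c - 4)*(c + 2)
(2) = (x + 4)*(x^3 + x^2 - 6*x) = (x + 3)*(x + 4)*(x^2 - 2*x) = x*(x + 3)*(x + 4)*(x - 2)
(3) = (h + 4)*(h^5 - 3*h^4 - 3*h^3 + 11*h^2 - 6*h) = (h - 1)*(h + 4)*(h^4 - 2*h^3 - 5*h^2 + 6*h) = (h - 3)*(h - 1)*(h + 4)*(h^3 + h^2 - 2*h) = h*(h - 3)*(h - 1)*(h + 4)*(h^2 + h - 2) = h*(h - 3)*(h - 1)^2*(h + 4)*(h + 2)
(4) = (b - 1)*(b^2 + b - 12) = (b - 3)*(b - 1)*(b + 4)
(5) = (o - 5)*(o^2 - 4*o) = o*(o - 5)*(o - 4)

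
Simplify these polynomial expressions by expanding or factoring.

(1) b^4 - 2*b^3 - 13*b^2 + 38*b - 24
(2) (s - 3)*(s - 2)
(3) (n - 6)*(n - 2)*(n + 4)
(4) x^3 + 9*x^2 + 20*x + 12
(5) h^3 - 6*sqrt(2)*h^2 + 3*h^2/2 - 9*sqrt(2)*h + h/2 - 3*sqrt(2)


(1) = (b - 3)*(b - 2)*(b - 1)*(b + 4)
(2) = s^2 - 5*s + 6
(3) = n^3 - 4*n^2 - 20*n + 48
(4) = (x + 1)*(x + 2)*(x + 6)
(5) = (h + 1/2)*(h + 1)*(h - 6*sqrt(2))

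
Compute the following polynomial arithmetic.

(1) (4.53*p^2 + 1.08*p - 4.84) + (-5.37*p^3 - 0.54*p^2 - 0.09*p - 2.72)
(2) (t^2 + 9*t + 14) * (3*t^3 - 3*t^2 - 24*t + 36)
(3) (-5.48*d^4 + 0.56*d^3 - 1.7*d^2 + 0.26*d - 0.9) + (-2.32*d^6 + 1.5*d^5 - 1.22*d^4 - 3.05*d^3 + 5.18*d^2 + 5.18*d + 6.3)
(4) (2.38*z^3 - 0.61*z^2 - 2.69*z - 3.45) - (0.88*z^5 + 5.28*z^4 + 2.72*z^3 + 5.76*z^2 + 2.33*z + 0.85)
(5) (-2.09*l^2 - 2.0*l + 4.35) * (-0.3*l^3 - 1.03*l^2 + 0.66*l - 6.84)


(1) = -5.37*p^3 + 3.99*p^2 + 0.99*p - 7.56
(2) = 3*t^5 + 24*t^4 - 9*t^3 - 222*t^2 - 12*t + 504
(3) = -2.32*d^6 + 1.5*d^5 - 6.7*d^4 - 2.49*d^3 + 3.48*d^2 + 5.44*d + 5.4
(4) = -0.88*z^5 - 5.28*z^4 - 0.34*z^3 - 6.37*z^2 - 5.02*z - 4.3
(5) = 0.627*l^5 + 2.7527*l^4 - 0.6244*l^3 + 8.4951*l^2 + 16.551*l - 29.754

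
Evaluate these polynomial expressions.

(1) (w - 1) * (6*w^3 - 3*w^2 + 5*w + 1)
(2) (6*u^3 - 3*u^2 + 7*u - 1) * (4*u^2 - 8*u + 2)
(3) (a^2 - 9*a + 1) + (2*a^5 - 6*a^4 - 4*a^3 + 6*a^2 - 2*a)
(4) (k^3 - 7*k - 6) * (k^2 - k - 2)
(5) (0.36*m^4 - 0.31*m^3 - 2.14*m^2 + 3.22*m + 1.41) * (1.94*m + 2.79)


(1) = 6*w^4 - 9*w^3 + 8*w^2 - 4*w - 1
(2) = 24*u^5 - 60*u^4 + 64*u^3 - 66*u^2 + 22*u - 2
(3) = 2*a^5 - 6*a^4 - 4*a^3 + 7*a^2 - 11*a + 1
(4) = k^5 - k^4 - 9*k^3 + k^2 + 20*k + 12
(5) = 0.6984*m^5 + 0.403*m^4 - 5.0165*m^3 + 0.2762*m^2 + 11.7192*m + 3.9339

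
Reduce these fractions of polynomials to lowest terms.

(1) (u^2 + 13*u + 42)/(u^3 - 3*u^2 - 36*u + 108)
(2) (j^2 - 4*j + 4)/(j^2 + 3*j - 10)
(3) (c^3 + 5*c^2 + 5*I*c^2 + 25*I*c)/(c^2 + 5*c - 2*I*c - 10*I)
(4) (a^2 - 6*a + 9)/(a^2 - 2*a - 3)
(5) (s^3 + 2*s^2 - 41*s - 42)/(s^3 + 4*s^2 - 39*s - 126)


(1) = (u + 7)/(u^2 - 9*u + 18)
(2) = (j - 2)/(j + 5)
(3) = (c^2 + 5*I*c)/(c - 2*I)
(4) = (a - 3)/(a + 1)
(5) = (s + 1)/(s + 3)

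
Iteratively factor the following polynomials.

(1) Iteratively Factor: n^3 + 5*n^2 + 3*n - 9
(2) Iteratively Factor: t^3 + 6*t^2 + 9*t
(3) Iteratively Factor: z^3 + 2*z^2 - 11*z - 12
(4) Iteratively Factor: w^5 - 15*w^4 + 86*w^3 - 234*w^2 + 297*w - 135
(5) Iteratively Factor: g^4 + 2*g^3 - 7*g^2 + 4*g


(1) = (n + 3)*(n^2 + 2*n - 3) = (n - 1)*(n + 3)*(n + 3)
(2) = (t + 3)*(t^2 + 3*t) = (t + 3)^2*(t)
(3) = (z - 3)*(z^2 + 5*z + 4) = (z - 3)*(z + 4)*(z + 1)
(4) = (w - 5)*(w^4 - 10*w^3 + 36*w^2 - 54*w + 27) = (w - 5)*(w - 3)*(w^3 - 7*w^2 + 15*w - 9) = (w - 5)*(w - 3)^2*(w^2 - 4*w + 3) = (w - 5)*(w - 3)^2*(w - 1)*(w - 3)
(5) = (g - 1)*(g^3 + 3*g^2 - 4*g) = g*(g - 1)*(g^2 + 3*g - 4) = g*(g - 1)*(g + 4)*(g - 1)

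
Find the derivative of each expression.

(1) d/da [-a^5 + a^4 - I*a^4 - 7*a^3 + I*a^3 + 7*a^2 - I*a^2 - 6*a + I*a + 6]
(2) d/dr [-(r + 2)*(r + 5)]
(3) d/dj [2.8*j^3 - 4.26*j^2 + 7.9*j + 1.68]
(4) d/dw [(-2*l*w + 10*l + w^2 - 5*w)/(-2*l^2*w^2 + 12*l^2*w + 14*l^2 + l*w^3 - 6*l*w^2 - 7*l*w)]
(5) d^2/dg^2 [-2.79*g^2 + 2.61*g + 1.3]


(1) = -5*a^4 + 4*a^3*(1 - I) + 3*a^2*(-7 + I) + 2*a*(7 - I) - 6 + I
(2) = -2*r - 7
(3) = 8.4*j^2 - 8.52*j + 7.9
(4) = (-w^2 + 10*w - 37)/(l*(w^4 - 12*w^3 + 22*w^2 + 84*w + 49))
(5) = -5.58000000000000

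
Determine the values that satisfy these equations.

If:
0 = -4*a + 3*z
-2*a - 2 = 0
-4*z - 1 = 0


Then:
No Solution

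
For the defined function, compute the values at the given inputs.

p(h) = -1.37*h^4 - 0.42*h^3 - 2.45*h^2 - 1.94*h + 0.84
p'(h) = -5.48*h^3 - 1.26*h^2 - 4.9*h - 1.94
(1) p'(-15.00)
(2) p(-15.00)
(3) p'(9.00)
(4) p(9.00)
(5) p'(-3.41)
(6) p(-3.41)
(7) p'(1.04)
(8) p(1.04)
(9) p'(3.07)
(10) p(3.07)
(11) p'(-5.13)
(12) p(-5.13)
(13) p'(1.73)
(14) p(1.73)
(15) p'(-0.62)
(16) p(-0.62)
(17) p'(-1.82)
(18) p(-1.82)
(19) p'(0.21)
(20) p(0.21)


(1) = 18283.06
(2) = -68460.06
(3) = -4143.02
(4) = -9509.82
(5) = 217.41
(6) = -189.62
(7) = -14.56
(8) = -5.90
(9) = -187.42
(10) = -162.05
(11) = 729.87
(12) = -945.82
(13) = -42.56
(14) = -24.30
(15) = 1.92
(16) = 1.00
(17) = 35.84
(18) = -16.24
(19) = -3.08
(20) = 0.32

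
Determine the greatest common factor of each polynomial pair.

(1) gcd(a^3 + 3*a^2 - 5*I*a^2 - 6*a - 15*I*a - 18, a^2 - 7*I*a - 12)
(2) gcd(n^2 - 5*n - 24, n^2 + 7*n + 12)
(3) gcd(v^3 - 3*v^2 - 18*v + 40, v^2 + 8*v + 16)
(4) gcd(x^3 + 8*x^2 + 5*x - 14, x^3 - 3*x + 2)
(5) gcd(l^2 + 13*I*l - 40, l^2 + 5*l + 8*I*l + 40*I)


(1) = a - 3*I
(2) = n + 3
(3) = v + 4
(4) = x^2 + x - 2
(5) = l + 8*I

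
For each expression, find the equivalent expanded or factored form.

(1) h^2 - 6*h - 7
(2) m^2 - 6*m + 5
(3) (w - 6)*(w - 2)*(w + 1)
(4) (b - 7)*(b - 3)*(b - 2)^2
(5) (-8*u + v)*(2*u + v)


(1) = (h - 7)*(h + 1)
(2) = (m - 5)*(m - 1)
(3) = w^3 - 7*w^2 + 4*w + 12
(4) = b^4 - 14*b^3 + 65*b^2 - 124*b + 84
(5) = -16*u^2 - 6*u*v + v^2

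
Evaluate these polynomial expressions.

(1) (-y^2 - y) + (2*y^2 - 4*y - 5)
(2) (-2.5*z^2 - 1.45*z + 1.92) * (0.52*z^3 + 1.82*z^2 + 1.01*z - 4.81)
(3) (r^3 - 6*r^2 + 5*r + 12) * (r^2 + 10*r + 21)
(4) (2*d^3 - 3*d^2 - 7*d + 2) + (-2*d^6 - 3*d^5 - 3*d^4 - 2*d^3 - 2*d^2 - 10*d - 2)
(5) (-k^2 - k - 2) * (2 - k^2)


(1) = y^2 - 5*y - 5
(2) = -1.3*z^5 - 5.304*z^4 - 4.1656*z^3 + 14.0549*z^2 + 8.9137*z - 9.2352
(3) = r^5 + 4*r^4 - 34*r^3 - 64*r^2 + 225*r + 252
(4) = -2*d^6 - 3*d^5 - 3*d^4 - 5*d^2 - 17*d
(5) = k^4 + k^3 - 2*k - 4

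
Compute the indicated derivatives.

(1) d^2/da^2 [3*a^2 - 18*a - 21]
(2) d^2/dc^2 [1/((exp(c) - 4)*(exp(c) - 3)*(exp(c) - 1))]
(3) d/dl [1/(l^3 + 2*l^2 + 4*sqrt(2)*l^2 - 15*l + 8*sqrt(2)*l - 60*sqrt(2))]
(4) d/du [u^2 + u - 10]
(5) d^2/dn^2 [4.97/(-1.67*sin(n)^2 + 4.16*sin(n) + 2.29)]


(1) = 6
(2) = (9*exp(5*c) - 88*exp(4*c) + 294*exp(3*c) - 348*exp(2*c) - 23*exp(c) + 228)*exp(c)/(exp(9*c) - 24*exp(8*c) + 249*exp(7*c) - 1460*exp(6*c) + 5307*exp(5*c) - 12336*exp(4*c) + 18235*exp(3*c) - 16452*exp(2*c) + 8208*exp(c) - 1728)
(3) = (-3*l^2 - 8*sqrt(2)*l - 4*l - 8*sqrt(2) + 15)/(l^3 + 2*l^2 + 4*sqrt(2)*l^2 - 15*l + 8*sqrt(2)*l - 60*sqrt(2))^2
(4) = 2*u + 1
(5) = (-55.443332*sin(n)^4 + 103.582752*sin(n)^3 - 78.870918*sin(n)^2 - 159.819296*sin(n) + 210.031206)/(-1.67*sin(n)^2 + 4.16*sin(n) + 2.29)^3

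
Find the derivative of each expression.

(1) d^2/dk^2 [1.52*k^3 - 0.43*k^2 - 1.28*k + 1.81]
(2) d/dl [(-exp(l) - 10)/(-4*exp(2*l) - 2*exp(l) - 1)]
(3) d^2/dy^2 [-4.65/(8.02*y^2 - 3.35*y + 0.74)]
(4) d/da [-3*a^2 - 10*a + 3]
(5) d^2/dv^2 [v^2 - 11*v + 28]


(1) = 9.12*k - 0.86
(2) = (-2*(exp(l) + 10)*(4*exp(l) + 1) + 4*exp(2*l) + 2*exp(l) + 1)*exp(l)/(4*exp(2*l) + 2*exp(l) + 1)^2
(3) = (598.17972*y^2 - 249.8631*y - 4.65*(16.04*y - 3.35)*(32.08*y - 6.7) + 55.19364)/(8.02*y^2 - 3.35*y + 0.74)^3
(4) = -6*a - 10
(5) = 2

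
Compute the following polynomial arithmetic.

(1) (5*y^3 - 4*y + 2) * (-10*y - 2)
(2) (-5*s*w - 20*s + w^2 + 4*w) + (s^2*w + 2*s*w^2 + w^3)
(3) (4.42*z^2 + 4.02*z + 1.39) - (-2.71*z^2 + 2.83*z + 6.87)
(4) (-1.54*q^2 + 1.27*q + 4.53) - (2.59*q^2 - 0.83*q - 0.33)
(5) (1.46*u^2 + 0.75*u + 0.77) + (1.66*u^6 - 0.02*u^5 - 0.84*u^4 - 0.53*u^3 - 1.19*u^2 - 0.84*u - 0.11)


(1) = -50*y^4 - 10*y^3 + 40*y^2 - 12*y - 4
(2) = s^2*w + 2*s*w^2 - 5*s*w - 20*s + w^3 + w^2 + 4*w
(3) = 7.13*z^2 + 1.19*z - 5.48
(4) = -4.13*q^2 + 2.1*q + 4.86
(5) = 1.66*u^6 - 0.02*u^5 - 0.84*u^4 - 0.53*u^3 + 0.27*u^2 - 0.09*u + 0.66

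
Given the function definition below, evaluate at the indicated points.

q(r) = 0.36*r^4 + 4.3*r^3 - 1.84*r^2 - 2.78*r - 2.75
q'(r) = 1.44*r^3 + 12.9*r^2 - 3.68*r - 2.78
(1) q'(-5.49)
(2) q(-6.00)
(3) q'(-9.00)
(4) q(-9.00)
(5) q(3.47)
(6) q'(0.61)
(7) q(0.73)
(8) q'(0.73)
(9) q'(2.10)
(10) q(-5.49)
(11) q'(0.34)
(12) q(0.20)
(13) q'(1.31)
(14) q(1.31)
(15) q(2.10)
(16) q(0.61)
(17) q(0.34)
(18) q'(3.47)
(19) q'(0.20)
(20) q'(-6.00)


(1) = 167.95
(2) = -514.55
(3) = 25.48
(4) = -899.51
(5) = 197.30
(6) = 0.10
(7) = -3.98
(8) = 1.97
(9) = 59.72
(10) = -427.43
(11) = -2.48
(12) = -3.34
(13) = 17.77
(14) = 1.18
(15) = 30.12
(16) = -4.10
(17) = -3.73
(18) = 199.94
(19) = -2.99
(20) = 172.66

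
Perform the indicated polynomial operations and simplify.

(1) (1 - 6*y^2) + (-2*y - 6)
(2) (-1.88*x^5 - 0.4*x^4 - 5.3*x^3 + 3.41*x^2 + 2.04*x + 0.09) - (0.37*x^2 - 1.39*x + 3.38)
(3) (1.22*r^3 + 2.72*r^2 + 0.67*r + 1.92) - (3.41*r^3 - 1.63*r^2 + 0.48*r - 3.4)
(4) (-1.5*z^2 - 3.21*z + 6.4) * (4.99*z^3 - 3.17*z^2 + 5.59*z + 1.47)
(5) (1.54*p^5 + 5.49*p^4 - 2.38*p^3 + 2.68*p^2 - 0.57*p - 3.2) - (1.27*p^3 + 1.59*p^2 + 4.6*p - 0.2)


(1) = -6*y^2 - 2*y - 5
(2) = -1.88*x^5 - 0.4*x^4 - 5.3*x^3 + 3.04*x^2 + 3.43*x - 3.29
(3) = -2.19*r^3 + 4.35*r^2 + 0.19*r + 5.32
(4) = -7.485*z^5 - 11.2629*z^4 + 33.7267*z^3 - 40.4369*z^2 + 31.0573*z + 9.408
(5) = 1.54*p^5 + 5.49*p^4 - 3.65*p^3 + 1.09*p^2 - 5.17*p - 3.0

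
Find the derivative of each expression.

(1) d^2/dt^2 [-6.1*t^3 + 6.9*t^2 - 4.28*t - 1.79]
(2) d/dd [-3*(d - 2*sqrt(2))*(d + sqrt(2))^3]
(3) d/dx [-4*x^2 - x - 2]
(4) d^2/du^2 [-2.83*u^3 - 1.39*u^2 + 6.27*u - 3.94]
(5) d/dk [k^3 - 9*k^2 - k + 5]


(1) = 13.8 - 36.6*t
(2) = (-12*d + 15*sqrt(2))*(d + sqrt(2))^2
(3) = -8*x - 1
(4) = -16.98*u - 2.78
(5) = 3*k^2 - 18*k - 1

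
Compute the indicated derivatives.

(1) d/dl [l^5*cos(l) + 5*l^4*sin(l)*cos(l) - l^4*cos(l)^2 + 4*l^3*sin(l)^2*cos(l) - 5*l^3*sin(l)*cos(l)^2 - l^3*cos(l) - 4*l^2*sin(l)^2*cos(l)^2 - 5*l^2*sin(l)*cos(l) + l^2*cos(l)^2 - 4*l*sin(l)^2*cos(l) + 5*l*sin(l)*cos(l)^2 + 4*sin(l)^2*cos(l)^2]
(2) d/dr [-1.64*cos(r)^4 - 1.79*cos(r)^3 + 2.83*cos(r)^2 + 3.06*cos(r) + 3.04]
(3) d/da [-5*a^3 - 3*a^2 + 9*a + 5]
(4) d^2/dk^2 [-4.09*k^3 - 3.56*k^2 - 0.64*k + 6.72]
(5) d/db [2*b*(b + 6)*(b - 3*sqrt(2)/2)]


(1) = -l^5*sin(l) + l^4*sin(2*l) + 5*l^4*cos(l) + 5*l^4*cos(2*l) + 10*l^3*sin(2*l) + 3*l^3*sin(3*l) - 5*l^3*cos(l)/4 - 2*l^3*cos(2*l) - 15*l^3*cos(3*l)/4 - 2*l^3 - 15*l^2*sin(l)/4 + 4*l^2*sin(2*l) - 15*l^2*sin(3*l)/4 - 2*l^2*sin(4*l) - 5*sqrt(2)*l^2*sin(2*l + pi/4) - 3*l^2*cos(3*l) + 2*l*(1 - cos(2*l))^2 + l*sin(l) - 3*l*sin(3*l) + 5*l*cos(l)/4 + 15*l*cos(3*l)/4 + 5*sqrt(2)*l*cos(2*l + pi/4) - 3*l + 5*sin(l)/4 + 5*sin(3*l)/4 + 2*sin(4*l) - cos(l) + cos(3*l)
(2) = (6.56*cos(r)^3 + 5.37*cos(r)^2 - 5.66*cos(r) - 3.06)*sin(r)
(3) = -15*a^2 - 6*a + 9
(4) = -24.54*k - 7.12
(5) = 6*b^2 - 6*sqrt(2)*b + 24*b - 18*sqrt(2)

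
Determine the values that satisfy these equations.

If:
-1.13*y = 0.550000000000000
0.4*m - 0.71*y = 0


Then:
m = -0.86
y = -0.49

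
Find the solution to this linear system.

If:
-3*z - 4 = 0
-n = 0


Then:
n = 0
z = -4/3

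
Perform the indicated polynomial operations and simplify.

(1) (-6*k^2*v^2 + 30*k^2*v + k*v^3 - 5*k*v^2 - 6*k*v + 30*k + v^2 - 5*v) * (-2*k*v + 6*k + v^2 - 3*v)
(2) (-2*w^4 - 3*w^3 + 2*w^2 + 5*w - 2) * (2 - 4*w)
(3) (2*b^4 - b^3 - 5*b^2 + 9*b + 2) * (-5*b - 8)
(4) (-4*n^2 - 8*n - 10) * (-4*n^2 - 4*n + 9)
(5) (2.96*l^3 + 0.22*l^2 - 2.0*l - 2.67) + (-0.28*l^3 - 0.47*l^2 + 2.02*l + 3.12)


(1) = 12*k^3*v^3 - 96*k^3*v^2 + 180*k^3*v - 8*k^2*v^4 + 64*k^2*v^3 - 108*k^2*v^2 - 96*k^2*v + 180*k^2 + k*v^5 - 8*k*v^4 + 7*k*v^3 + 64*k*v^2 - 120*k*v + v^4 - 8*v^3 + 15*v^2
(2) = 8*w^5 + 8*w^4 - 14*w^3 - 16*w^2 + 18*w - 4
(3) = -10*b^5 - 11*b^4 + 33*b^3 - 5*b^2 - 82*b - 16
(4) = 16*n^4 + 48*n^3 + 36*n^2 - 32*n - 90
(5) = 2.68*l^3 - 0.25*l^2 + 0.02*l + 0.45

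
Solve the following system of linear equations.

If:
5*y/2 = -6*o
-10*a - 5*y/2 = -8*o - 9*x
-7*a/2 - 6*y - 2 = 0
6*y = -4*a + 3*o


Then:
a = -116/11
o = -80/33
x = -2360/297
y = 64/11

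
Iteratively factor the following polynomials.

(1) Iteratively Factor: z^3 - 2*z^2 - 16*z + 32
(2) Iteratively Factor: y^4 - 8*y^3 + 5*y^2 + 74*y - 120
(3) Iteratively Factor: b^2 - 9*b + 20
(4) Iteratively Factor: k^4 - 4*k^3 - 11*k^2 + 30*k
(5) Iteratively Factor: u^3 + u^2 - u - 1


(1) = (z - 2)*(z^2 - 16) = (z - 2)*(z + 4)*(z - 4)
(2) = (y - 4)*(y^3 - 4*y^2 - 11*y + 30) = (y - 4)*(y + 3)*(y^2 - 7*y + 10) = (y - 4)*(y - 2)*(y + 3)*(y - 5)
(3) = (b - 4)*(b - 5)
(4) = (k + 3)*(k^3 - 7*k^2 + 10*k) = (k - 5)*(k + 3)*(k^2 - 2*k) = k*(k - 5)*(k + 3)*(k - 2)
(5) = (u + 1)*(u^2 - 1) = (u - 1)*(u + 1)*(u + 1)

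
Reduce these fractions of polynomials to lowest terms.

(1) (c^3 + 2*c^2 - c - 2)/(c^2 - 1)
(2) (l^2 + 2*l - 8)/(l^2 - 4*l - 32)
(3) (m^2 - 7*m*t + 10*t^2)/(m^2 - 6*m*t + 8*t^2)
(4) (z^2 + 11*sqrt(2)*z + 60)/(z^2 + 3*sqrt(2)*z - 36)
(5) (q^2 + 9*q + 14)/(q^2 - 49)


(1) = c + 2
(2) = (l - 2)/(l - 8)
(3) = (-m + 5*t)/(-m + 4*t)
(4) = (z + 5*sqrt(2))/(z - 3*sqrt(2))
(5) = (q + 2)/(q - 7)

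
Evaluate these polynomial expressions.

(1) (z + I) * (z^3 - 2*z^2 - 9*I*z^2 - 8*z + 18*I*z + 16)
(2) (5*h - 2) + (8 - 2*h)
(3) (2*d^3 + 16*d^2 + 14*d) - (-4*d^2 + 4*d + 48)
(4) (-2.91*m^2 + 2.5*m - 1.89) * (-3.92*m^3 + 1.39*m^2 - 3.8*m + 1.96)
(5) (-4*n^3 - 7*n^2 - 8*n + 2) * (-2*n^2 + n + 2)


(1) = z^4 - 2*z^3 - 8*I*z^3 + z^2 + 16*I*z^2 - 2*z - 8*I*z + 16*I
(2) = 3*h + 6
(3) = 2*d^3 + 20*d^2 + 10*d - 48
(4) = 11.4072*m^5 - 13.8449*m^4 + 21.9418*m^3 - 17.8307*m^2 + 12.082*m - 3.7044
(5) = 8*n^5 + 10*n^4 + n^3 - 26*n^2 - 14*n + 4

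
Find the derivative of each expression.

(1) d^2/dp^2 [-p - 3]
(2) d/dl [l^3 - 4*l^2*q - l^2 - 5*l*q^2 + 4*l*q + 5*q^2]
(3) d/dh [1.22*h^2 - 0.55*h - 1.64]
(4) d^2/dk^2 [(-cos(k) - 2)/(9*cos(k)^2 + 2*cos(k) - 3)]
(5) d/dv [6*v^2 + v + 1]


(1) = 0
(2) = 3*l^2 - 8*l*q - 2*l - 5*q^2 + 4*q
(3) = 2.44*h - 0.55
(4) = 2*(729*(1 - cos(2*k))^2*cos(k) + 630*(1 - cos(2*k))^2 - 1266*cos(k) + 1036*cos(2*k) + 756*cos(3*k) - 162*cos(5*k) - 2028)/(4*cos(k) + 9*cos(2*k) + 3)^3
(5) = 12*v + 1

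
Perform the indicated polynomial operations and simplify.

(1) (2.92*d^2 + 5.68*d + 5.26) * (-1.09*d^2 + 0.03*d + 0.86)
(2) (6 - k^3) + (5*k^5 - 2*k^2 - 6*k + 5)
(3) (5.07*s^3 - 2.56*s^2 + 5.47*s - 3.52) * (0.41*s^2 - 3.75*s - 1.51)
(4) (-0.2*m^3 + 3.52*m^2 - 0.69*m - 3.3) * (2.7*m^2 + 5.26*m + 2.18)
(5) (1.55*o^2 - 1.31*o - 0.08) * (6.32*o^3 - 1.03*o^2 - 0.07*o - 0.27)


(1) = -3.1828*d^4 - 6.1036*d^3 - 3.0518*d^2 + 5.0426*d + 4.5236
(2) = 5*k^5 - k^3 - 2*k^2 - 6*k + 11
(3) = 2.0787*s^5 - 20.0621*s^4 + 4.187*s^3 - 18.0901*s^2 + 4.9403*s + 5.3152
(4) = -0.54*m^5 + 8.452*m^4 + 16.2162*m^3 - 4.8658*m^2 - 18.8622*m - 7.194
(5) = 9.796*o^5 - 9.8757*o^4 + 0.7352*o^3 - 0.2444*o^2 + 0.3593*o + 0.0216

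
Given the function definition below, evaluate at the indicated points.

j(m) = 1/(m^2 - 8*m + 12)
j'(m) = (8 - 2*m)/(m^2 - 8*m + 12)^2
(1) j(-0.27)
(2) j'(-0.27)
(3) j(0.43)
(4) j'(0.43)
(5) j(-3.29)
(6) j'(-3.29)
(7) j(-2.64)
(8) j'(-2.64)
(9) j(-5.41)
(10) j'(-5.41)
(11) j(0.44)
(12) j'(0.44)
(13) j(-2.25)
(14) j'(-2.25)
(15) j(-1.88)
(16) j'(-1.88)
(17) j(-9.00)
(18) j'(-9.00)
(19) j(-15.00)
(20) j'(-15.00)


(1) = 0.07
(2) = 0.04
(3) = 0.11
(4) = 0.09
(5) = 0.02
(6) = 0.01
(7) = 0.02
(8) = 0.01
(9) = 0.01
(10) = 0.00
(11) = 0.12
(12) = 0.09
(13) = 0.03
(14) = 0.01
(15) = 0.03
(16) = 0.01
(17) = 0.01
(18) = 0.00
(19) = 0.00
(20) = 0.00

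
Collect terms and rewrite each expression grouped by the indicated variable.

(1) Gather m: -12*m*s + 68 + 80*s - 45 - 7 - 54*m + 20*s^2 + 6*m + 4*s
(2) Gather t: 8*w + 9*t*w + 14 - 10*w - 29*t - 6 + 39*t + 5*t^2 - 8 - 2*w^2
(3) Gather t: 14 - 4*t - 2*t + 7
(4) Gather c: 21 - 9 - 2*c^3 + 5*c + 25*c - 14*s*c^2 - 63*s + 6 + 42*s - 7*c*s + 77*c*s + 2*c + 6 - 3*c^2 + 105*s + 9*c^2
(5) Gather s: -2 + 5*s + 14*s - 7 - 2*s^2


(1) = m*(-12*s - 48) + 20*s^2 + 84*s + 16
(2) = 5*t^2 + t*(9*w + 10) - 2*w^2 - 2*w
(3) = 21 - 6*t
(4) = -2*c^3 + c^2*(6 - 14*s) + c*(70*s + 32) + 84*s + 24
(5) = -2*s^2 + 19*s - 9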